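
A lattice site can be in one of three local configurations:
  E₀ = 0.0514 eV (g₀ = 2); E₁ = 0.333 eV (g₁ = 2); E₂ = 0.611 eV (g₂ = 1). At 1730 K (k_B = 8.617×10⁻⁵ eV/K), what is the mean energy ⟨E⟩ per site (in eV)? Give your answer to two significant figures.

k_BT = 8.617×10⁻⁵ × 1730 K = 0.1491 eV.
Eᵢ/kT = 0.3447, 2.233, 4.098.
Z = Σ gᵢe^(−Eᵢ/kT) = 2·e^(−0.3447) + 2·e^(−2.233) + 1·e^(−4.098) = 1.417 + 0.2144 + 0.01661 = 1.648.
⟨E⟩ = Σ Eᵢ gᵢe^(−Eᵢ/kT) / Z = (0.0514·1.417 + 0.333·0.2144 + 0.611·0.01661) / 1.648 = 0.094 eV.

0.094 eV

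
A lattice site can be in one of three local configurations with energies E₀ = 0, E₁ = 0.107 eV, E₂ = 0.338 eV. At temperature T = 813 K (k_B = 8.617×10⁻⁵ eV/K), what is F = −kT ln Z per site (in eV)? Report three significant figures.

-0.0142 eV

k_BT = 8.617×10⁻⁵ × 813 K = 0.070056 eV.
Eᵢ/kT = 0, 1.5273, 4.8247.
Z = Σ e^(−Eᵢ/kT) = e^(−0) + e^(−1.5273) + e^(−4.8247) = 1.0000 + 0.21712 + 0.0080290 = 1.2251.
F = −kT ln Z = −0.070056 × ln(1.2251) = −0.070056 × 0.20302 = -0.0142 eV.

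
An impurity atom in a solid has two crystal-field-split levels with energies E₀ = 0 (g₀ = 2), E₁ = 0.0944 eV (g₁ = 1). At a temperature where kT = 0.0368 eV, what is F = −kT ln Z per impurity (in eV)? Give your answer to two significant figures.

Eᵢ/kT = 0, 2.565.
Z = Σ gᵢe^(−Eᵢ/kT) = 2·e^(−0) + 1·e^(−2.565) = 2.000 + 0.07692 = 2.077.
F = −kT ln Z = −0.0368 × ln(2.077) = −0.0368 × 0.7309 = -0.027 eV.

-0.027 eV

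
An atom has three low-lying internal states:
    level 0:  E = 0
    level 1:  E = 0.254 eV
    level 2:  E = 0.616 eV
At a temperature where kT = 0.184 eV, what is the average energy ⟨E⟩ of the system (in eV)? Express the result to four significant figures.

0.06648 eV

Eᵢ/kT = 0, 1.38043, 3.34783.
Z = Σ e^(−Eᵢ/kT) = e^(−0) + e^(−1.38043) + e^(−3.34783) = 1.00000 + 0.251470 + 0.0351606 = 1.28663.
⟨E⟩ = Σ Eᵢ e^(−Eᵢ/kT) / Z = (0·1.00000 + 0.254·0.251470 + 0.616·0.0351606) / 1.28663 = 0.06648 eV.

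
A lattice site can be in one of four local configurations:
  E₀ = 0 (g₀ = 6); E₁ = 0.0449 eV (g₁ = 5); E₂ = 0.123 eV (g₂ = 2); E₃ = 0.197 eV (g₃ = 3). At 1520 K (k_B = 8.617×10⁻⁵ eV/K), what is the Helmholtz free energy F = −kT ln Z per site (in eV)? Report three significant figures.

-0.314 eV

k_BT = 8.617×10⁻⁵ × 1520 K = 0.13098 eV.
Eᵢ/kT = 0, 0.34280, 0.93907, 1.5040.
Z = Σ gᵢe^(−Eᵢ/kT) = 6·e^(−0) + 5·e^(−0.34280) + 2·e^(−0.93907) + 3·e^(−1.5040) = 6.0000 + 3.5489 + 0.78198 + 0.66672 = 10.998.
F = −kT ln Z = −0.13098 × ln(10.998) = −0.13098 × 2.3977 = -0.314 eV.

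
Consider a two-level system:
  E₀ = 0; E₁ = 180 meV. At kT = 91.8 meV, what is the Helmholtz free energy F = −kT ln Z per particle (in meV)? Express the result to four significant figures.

Eᵢ/kT = 0, 1.96078.
Z = Σ e^(−Eᵢ/kT) = e^(−0) + e^(−1.96078) = 1.00000 + 0.140749 = 1.14075.
F = −kT ln Z = −91.8 × ln(1.14075) = −91.8 × 0.131686 = -12.09 meV.

-12.09 meV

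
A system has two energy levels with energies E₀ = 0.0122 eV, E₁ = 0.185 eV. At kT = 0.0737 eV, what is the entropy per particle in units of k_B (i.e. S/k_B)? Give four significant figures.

Eᵢ/kT = 0.165536, 2.51018.
Z = Σ e^(−Eᵢ/kT) = e^(−0.165536) + e^(−2.51018) = 0.847439 + 0.0812536 = 0.928693.
⟨E⟩ = Σ EᵢPᵢ = 0.0273187 eV.
S/k_B = ln Z + ⟨E⟩/kT = ln(0.928693) + 0.0273187/0.0737 = -0.0739771 + 0.370674 = 0.2967.

0.2967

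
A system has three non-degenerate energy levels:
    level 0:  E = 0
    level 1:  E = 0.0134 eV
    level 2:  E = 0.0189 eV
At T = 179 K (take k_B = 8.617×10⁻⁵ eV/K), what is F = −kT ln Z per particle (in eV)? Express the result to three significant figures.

-0.00830 eV

k_BT = 8.617×10⁻⁵ × 179 K = 0.015424 eV.
Eᵢ/kT = 0, 0.86878, 1.2254.
Z = Σ e^(−Eᵢ/kT) = e^(−0) + e^(−0.86878) + e^(−1.2254) = 1.0000 + 0.41946 + 0.29364 = 1.7131.
F = −kT ln Z = −0.015424 × ln(1.7131) = −0.015424 × 0.53830 = -0.00830 eV.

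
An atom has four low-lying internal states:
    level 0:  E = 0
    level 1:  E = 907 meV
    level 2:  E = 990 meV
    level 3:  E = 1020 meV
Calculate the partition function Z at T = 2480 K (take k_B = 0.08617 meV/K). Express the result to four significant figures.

k_BT = 0.08617 × 2480 K = 213.702 meV.
Eᵢ/kT = 0, 4.24423, 4.63262, 4.77300.
Z = Σ e^(−Eᵢ/kT) = e^(−0) + e^(−4.24423) + e^(−4.63262) + e^(−4.77300) = 1.00000 + 0.0143468 + 0.00972924 + 0.00845498 = 1.03253.

Z = 1.033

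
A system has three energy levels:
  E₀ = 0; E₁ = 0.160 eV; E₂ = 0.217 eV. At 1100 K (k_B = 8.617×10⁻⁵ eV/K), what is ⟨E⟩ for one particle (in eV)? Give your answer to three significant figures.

0.0401 eV

k_BT = 8.617×10⁻⁵ × 1100 K = 0.094787 eV.
Eᵢ/kT = 0, 1.6880, 2.2893.
Z = Σ e^(−Eᵢ/kT) = e^(−0) + e^(−1.6880) + e^(−2.2893) = 1.0000 + 0.18489 + 0.10134 = 1.2862.
⟨E⟩ = Σ Eᵢ e^(−Eᵢ/kT) / Z = (0·1.0000 + 0.160·0.18489 + 0.217·0.10134) / 1.2862 = 0.0401 eV.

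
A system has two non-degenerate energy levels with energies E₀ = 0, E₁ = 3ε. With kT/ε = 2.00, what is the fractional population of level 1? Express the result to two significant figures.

Eᵢ/kT = 0, 1.500.
Z = Σ e^(−Eᵢ/kT) = e^(−0) + e^(−1.500) = 1.000 + 0.2231 = 1.223.
P₁ = e^(−E₁/kT) / Z = 0.2231/1.223 = 0.18.

0.18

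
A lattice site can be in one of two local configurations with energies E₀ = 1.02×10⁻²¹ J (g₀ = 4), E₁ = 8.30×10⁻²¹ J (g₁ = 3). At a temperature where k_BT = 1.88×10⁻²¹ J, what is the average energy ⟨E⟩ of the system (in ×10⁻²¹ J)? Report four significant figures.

1.132 ×10⁻²¹ J

Eᵢ/kT = 0.542553, 4.41489.
Z = Σ gᵢe^(−Eᵢ/kT) = 4·e^(−0.542553) + 3·e^(−4.41489) = 2.32505 + 0.0362877 = 2.36134.
⟨E⟩ = Σ Eᵢ gᵢe^(−Eᵢ/kT) / Z = (1.02·2.32505 + 8.30·0.0362877) / 2.36134 = 1.132 ×10⁻²¹ J.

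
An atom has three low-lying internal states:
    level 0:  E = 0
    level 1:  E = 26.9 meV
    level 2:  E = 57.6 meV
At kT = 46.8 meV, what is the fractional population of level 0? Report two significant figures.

Eᵢ/kT = 0, 0.5748, 1.231.
Z = Σ e^(−Eᵢ/kT) = e^(−0) + e^(−0.5748) + e^(−1.231) = 1.000 + 0.5628 + 0.2920 = 1.855.
P₀ = e^(−E₀/kT) / Z = 1.000/1.855 = 0.54.

0.54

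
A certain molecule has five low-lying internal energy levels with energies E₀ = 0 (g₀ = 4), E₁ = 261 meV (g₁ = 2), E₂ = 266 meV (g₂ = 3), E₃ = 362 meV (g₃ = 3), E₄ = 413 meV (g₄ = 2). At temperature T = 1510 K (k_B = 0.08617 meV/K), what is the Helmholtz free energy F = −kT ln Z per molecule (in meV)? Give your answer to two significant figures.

k_BT = 0.08617 × 1510 K = 130.1 meV.
Eᵢ/kT = 0, 2.006, 2.045, 2.782, 3.174.
Z = Σ gᵢe^(−Eᵢ/kT) = 4·e^(−0) + 2·e^(−2.006) + 3·e^(−2.045) + 3·e^(−2.782) + 2·e^(−3.174) = 4.000 + 0.2691 + 0.3881 + 0.1857 + 0.08367 = 4.927.
F = −kT ln Z = −130.1 × ln(4.927) = −130.1 × 1.595 = -210 meV.

-210 meV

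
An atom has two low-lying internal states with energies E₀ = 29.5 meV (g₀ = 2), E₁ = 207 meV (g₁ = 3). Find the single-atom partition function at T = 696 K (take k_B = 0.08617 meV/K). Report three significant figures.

k_BT = 0.08617 × 696 K = 59.974 meV.
Eᵢ/kT = 0.49188, 3.4515.
Z = Σ gᵢe^(−Eᵢ/kT) = 2·e^(−0.49188) + 3·e^(−3.4515) = 1.2230 + 0.095094 = 1.3181.

Z = 1.32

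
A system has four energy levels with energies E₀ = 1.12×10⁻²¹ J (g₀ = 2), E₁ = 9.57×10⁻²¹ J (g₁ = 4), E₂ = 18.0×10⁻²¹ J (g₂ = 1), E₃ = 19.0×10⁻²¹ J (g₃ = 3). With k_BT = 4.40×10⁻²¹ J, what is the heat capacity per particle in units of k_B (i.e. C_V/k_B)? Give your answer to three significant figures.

Eᵢ/kT = 0.25455, 2.1750, 4.0909, 4.3182.
Z = Σ gᵢe^(−Eᵢ/kT) = 2·e^(−0.25455) + 4·e^(−2.1750) + 1·e^(−4.0909) + 3·e^(−4.3182) = 1.5505 + 0.45443 + 0.016724 + 0.039972 = 2.0616.
⟨E⟩ = 3.4662, ⟨E²⟩ = 30.759.
C_V/k_B = (⟨E²⟩ − ⟨E⟩²)/(kT)² = (30.759 − 12.015)/19.360 = 0.968.

0.968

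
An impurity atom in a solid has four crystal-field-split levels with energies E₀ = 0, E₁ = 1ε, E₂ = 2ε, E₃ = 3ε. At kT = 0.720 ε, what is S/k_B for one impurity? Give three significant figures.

0.723

Eᵢ/kT = 0, 1.3889, 2.7778, 4.1667.
Z = Σ e^(−Eᵢ/kT) = e^(−0) + e^(−1.3889) + e^(−2.7778) + e^(−4.1667) = 1.0000 + 0.24935 + 0.062175 + 0.015503 = 1.3270.
⟨E⟩ = Σ EᵢPᵢ = 0.31666 ε.
S/k_B = ln Z + ⟨E⟩/kT = ln(1.3270) + 0.31666/0.720 = 0.28292 + 0.43981 = 0.723.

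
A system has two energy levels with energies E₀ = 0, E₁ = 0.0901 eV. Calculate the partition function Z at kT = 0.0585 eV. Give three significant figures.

Z = 1.21

Eᵢ/kT = 0, 1.5402.
Z = Σ e^(−Eᵢ/kT) = e^(−0) + e^(−1.5402) = 1.0000 + 0.21434 = 1.2143.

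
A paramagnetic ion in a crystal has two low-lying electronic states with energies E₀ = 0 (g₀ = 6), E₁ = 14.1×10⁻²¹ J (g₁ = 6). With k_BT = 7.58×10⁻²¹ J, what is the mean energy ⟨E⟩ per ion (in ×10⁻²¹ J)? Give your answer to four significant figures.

1.899 ×10⁻²¹ J

Eᵢ/kT = 0, 1.86016.
Z = Σ gᵢe^(−Eᵢ/kT) = 6·e^(−0) + 6·e^(−1.86016) = 6.00000 + 0.933886 = 6.93389.
⟨E⟩ = Σ Eᵢ gᵢe^(−Eᵢ/kT) / Z = (0·6.00000 + 14.1·0.933886) / 6.93389 = 1.899 ×10⁻²¹ J.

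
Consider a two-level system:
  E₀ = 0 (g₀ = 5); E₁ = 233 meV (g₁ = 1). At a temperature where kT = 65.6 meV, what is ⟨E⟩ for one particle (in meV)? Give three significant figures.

Eᵢ/kT = 0, 3.5518.
Z = Σ gᵢe^(−Eᵢ/kT) = 5·e^(−0) + 1·e^(−3.5518) = 5.0000 + 0.028673 = 5.0287.
⟨E⟩ = Σ Eᵢ gᵢe^(−Eᵢ/kT) / Z = (0·5.0000 + 233·0.028673) / 5.0287 = 1.33 meV.

1.33 meV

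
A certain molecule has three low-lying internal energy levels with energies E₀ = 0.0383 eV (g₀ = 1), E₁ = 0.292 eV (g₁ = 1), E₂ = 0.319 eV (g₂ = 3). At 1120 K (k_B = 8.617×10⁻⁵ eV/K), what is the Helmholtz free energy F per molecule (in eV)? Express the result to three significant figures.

0.0179 eV

k_BT = 8.617×10⁻⁵ × 1120 K = 0.096510 eV.
Eᵢ/kT = 0.39685, 3.0256, 3.3054.
Z = Σ gᵢe^(−Eᵢ/kT) = 1·e^(−0.39685) + 1·e^(−3.0256) + 3·e^(−3.3054) = 0.67243 + 0.048529 + 0.11005 = 0.83101.
F = −kT ln Z = −0.096510 × ln(0.83101) = −0.096510 × -0.18511 = 0.0179 eV.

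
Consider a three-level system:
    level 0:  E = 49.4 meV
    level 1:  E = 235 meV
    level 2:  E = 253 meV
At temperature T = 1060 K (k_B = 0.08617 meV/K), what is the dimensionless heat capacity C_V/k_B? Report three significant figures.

k_BT = 0.08617 × 1060 K = 91.340 meV.
Eᵢ/kT = 0.54084, 2.5728, 2.7699.
Z = Σ e^(−Eᵢ/kT) = e^(−0.54084) + e^(−2.5728) + e^(−2.7699) = 0.58226 + 0.076322 + 0.062668 = 0.72125.
⟨E⟩ = 86.730 meV, ⟨E²⟩ = 13376 meV².
C_V/k_B = (⟨E²⟩ − ⟨E⟩²)/(kT)² = (13376 − 7522.1)/8343.0 = 0.702.

0.702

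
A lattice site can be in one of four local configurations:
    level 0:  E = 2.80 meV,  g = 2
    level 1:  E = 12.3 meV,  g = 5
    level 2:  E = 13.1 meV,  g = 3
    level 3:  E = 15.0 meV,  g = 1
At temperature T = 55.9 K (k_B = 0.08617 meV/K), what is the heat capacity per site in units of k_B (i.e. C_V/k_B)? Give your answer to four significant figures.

k_BT = 0.08617 × 55.9 K = 4.81690 meV.
Eᵢ/kT = 0.581287, 2.55351, 2.71959, 3.11404.
Z = Σ gᵢe^(−Eᵢ/kT) = 2·e^(−0.581287) + 5·e^(−2.55351) + 3·e^(−2.71959) + 1·e^(−3.11404) = 1.11836 + 0.389040 + 0.197705 + 0.0444211 = 1.74953.
⟨E⟩ = 6.38620 meV, ⟨E²⟩ = 63.7592 meV².
C_V/k_B = (⟨E²⟩ − ⟨E⟩²)/(kT)² = (63.7592 − 40.7836)/23.2025 = 0.9902.

0.9902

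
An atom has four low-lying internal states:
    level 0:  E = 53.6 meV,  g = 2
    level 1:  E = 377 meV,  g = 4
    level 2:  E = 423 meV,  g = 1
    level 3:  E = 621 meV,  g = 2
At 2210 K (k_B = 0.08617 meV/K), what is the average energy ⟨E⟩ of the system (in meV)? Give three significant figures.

k_BT = 0.08617 × 2210 K = 190.44 meV.
Eᵢ/kT = 0.28145, 1.9796, 2.2212, 3.2609.
Z = Σ gᵢe^(−Eᵢ/kT) = 2·e^(−0.28145) + 4·e^(−1.9796) + 1·e^(−2.2212) + 2·e^(−3.2609) = 1.5094 + 0.55250 + 0.10848 + 0.076708 = 2.2471.
⟨E⟩ = Σ Eᵢ gᵢe^(−Eᵢ/kT) / Z = (53.6·1.5094 + 377·0.55250 + 423·0.10848 + 621·0.076708) / 2.2471 = 170 meV.

170 meV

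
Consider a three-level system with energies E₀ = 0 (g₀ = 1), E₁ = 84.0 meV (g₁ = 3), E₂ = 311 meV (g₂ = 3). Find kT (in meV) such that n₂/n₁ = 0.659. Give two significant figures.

540 meV

n₂/n₁ = (g₂/g₁) exp[−(E₂−E₁)/kT] = 0.659.
⇒ (E₂−E₁)/kT = ln((3/3)/0.659) = ln(1.517) = 0.4167.
kT = 227.0 meV / 0.4167 = 540 meV.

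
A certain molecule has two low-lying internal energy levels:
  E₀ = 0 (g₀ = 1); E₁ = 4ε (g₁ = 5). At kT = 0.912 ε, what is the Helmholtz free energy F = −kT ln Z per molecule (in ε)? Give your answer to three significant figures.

Eᵢ/kT = 0, 4.3860.
Z = Σ gᵢe^(−Eᵢ/kT) = 1·e^(−0) + 5·e^(−4.3860) = 1.0000 + 0.062252 = 1.0623.
F = −kT ln Z = −0.912 × ln(1.0623) = −0.912 × 0.060436 = -0.0551 ε.

-0.0551 ε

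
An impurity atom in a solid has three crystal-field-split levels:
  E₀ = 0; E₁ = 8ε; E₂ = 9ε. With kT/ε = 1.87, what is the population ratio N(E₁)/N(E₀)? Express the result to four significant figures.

n₁/n₀ = exp[−(E₁−E₀)/kT] = exp(−(8ε)/(1.87ε)) = exp(-4.27807) = 0.01387.

0.01387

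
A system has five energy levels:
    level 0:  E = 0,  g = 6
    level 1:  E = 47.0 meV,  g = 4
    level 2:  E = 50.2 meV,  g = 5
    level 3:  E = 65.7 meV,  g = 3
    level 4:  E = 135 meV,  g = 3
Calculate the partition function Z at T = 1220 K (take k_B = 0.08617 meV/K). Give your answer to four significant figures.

Z = 14.10

k_BT = 0.08617 × 1220 K = 105.127 meV.
Eᵢ/kT = 0, 0.447078, 0.477518, 0.624958, 1.28416.
Z = Σ gᵢe^(−Eᵢ/kT) = 6·e^(−0) + 4·e^(−0.447078) + 5·e^(−0.477518) + 3·e^(−0.624958) + 3·e^(−1.28416) = 6.00000 + 2.55798 + 3.10161 + 1.60585 + 0.830649 = 14.0961.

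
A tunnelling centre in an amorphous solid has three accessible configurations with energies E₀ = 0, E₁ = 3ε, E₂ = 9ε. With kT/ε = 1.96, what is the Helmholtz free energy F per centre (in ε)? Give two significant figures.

Eᵢ/kT = 0, 1.531, 4.592.
Z = Σ e^(−Eᵢ/kT) = e^(−0) + e^(−1.531) + e^(−4.592) = 1.000 + 0.2163 + 0.01013 = 1.226.
F = −kT ln Z = −1.96 × ln(1.226) = −1.96 × 0.2038 = -0.40 ε.

-0.40 ε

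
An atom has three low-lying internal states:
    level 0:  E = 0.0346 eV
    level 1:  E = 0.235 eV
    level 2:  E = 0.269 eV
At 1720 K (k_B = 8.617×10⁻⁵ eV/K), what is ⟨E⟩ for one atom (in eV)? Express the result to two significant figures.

0.10 eV

k_BT = 8.617×10⁻⁵ × 1720 K = 0.1482 eV.
Eᵢ/kT = 0.2335, 1.586, 1.815.
Z = Σ e^(−Eᵢ/kT) = e^(−0.2335) + e^(−1.586) + e^(−1.815) = 0.7918 + 0.2047 + 0.1628 = 1.159.
⟨E⟩ = Σ Eᵢ e^(−Eᵢ/kT) / Z = (0.0346·0.7918 + 0.235·0.2047 + 0.269·0.1628) / 1.159 = 0.10 eV.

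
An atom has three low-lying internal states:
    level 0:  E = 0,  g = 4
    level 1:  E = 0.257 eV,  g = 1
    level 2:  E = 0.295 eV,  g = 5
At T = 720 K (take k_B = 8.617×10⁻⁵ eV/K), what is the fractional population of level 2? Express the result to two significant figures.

k_BT = 8.617×10⁻⁵ × 720 K = 0.06204 eV.
Eᵢ/kT = 0, 4.142, 4.755.
Z = Σ gᵢe^(−Eᵢ/kT) = 4·e^(−0) + 1·e^(−4.142) + 5·e^(−4.755) = 4.000 + 0.01589 + 0.04304 = 4.059.
P₂ = g₂ e^(−E₂/kT) / Z = 0.04304/4.059 = 0.011.

0.011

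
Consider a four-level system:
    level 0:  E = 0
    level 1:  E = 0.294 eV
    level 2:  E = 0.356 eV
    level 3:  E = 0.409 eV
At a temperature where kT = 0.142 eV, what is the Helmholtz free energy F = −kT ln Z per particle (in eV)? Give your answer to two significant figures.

-0.033 eV

Eᵢ/kT = 0, 2.070, 2.507, 2.880.
Z = Σ e^(−Eᵢ/kT) = e^(−0) + e^(−2.070) + e^(−2.507) + e^(−2.880) = 1.000 + 0.1262 + 0.08151 + 0.05613 = 1.264.
F = −kT ln Z = −0.142 × ln(1.264) = −0.142 × 0.2343 = -0.033 eV.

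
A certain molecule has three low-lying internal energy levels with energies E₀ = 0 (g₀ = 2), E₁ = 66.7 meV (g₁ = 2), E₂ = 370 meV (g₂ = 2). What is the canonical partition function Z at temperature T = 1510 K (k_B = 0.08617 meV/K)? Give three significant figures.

k_BT = 0.08617 × 1510 K = 130.12 meV.
Eᵢ/kT = 0, 0.51260, 2.8435.
Z = Σ gᵢe^(−Eᵢ/kT) = 2·e^(−0) + 2·e^(−0.51260) + 2·e^(−2.8435) = 2.0000 + 1.1979 + 0.11644 = 3.3143.

Z = 3.31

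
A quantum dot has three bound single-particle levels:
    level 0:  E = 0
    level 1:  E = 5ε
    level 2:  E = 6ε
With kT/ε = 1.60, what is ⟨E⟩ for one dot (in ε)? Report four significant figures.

Eᵢ/kT = 0, 3.12500, 3.75000.
Z = Σ e^(−Eᵢ/kT) = e^(−0) + e^(−3.12500) + e^(−3.75000) = 1.00000 + 0.0439369 + 0.0235177 = 1.06745.
⟨E⟩ = Σ Eᵢ e^(−Eᵢ/kT) / Z = (0·1.00000 + 5·0.0439369 + 6·0.0235177) / 1.06745 = 0.3380 ε.

0.3380 ε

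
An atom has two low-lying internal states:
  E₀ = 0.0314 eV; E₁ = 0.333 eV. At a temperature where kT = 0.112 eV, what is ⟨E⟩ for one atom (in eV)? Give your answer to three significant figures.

0.0505 eV

Eᵢ/kT = 0.28036, 2.9732.
Z = Σ e^(−Eᵢ/kT) = e^(−0.28036) + e^(−2.9732) = 0.75551 + 0.051139 = 0.80665.
⟨E⟩ = Σ Eᵢ e^(−Eᵢ/kT) / Z = (0.0314·0.75551 + 0.333·0.051139) / 0.80665 = 0.0505 eV.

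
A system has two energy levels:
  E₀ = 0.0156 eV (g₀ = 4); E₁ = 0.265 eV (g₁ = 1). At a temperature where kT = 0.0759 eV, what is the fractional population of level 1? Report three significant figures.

Eᵢ/kT = 0.20553, 3.4914.
Z = Σ gᵢe^(−Eᵢ/kT) = 4·e^(−0.20553) + 1·e^(−3.4914) = 3.2569 + 0.030458 = 3.2874.
P₁ = g₁ e^(−E₁/kT) / Z = 0.030458/3.2874 = 0.00927.

0.00927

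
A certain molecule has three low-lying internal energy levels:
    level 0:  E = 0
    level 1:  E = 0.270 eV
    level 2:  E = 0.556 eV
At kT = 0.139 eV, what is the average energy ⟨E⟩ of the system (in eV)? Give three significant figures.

Eᵢ/kT = 0, 1.9424, 4.0000.
Z = Σ e^(−Eᵢ/kT) = e^(−0) + e^(−1.9424) + e^(−4.0000) = 1.0000 + 0.14336 + 0.018316 = 1.1617.
⟨E⟩ = Σ Eᵢ e^(−Eᵢ/kT) / Z = (0·1.0000 + 0.270·0.14336 + 0.556·0.018316) / 1.1617 = 0.0421 eV.

0.0421 eV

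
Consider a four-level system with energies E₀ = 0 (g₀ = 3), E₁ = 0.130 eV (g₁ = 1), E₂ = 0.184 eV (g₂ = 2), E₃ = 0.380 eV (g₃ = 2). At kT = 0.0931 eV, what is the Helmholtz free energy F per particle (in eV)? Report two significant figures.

-0.12 eV

Eᵢ/kT = 0, 1.396, 1.976, 4.082.
Z = Σ gᵢe^(−Eᵢ/kT) = 3·e^(−0) + 1·e^(−1.396) + 2·e^(−1.976) + 2·e^(−4.082) = 3.000 + 0.2476 + 0.2772 + 0.03375 = 3.559.
F = −kT ln Z = −0.0931 × ln(3.559) = −0.0931 × 1.269 = -0.12 eV.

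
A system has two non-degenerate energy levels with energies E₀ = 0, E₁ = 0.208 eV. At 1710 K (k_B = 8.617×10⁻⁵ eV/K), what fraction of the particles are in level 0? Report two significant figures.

k_BT = 8.617×10⁻⁵ × 1710 K = 0.1474 eV.
Eᵢ/kT = 0, 1.411.
Z = Σ e^(−Eᵢ/kT) = e^(−0) + e^(−1.411) = 1.000 + 0.2439 = 1.244.
P₀ = e^(−E₀/kT) / Z = 1.000/1.244 = 0.80.

0.80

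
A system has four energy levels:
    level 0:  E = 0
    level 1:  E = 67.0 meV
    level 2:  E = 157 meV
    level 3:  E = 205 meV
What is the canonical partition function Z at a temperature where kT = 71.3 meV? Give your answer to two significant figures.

Z = 1.6

Eᵢ/kT = 0, 0.9397, 2.202, 2.875.
Z = Σ e^(−Eᵢ/kT) = e^(−0) + e^(−0.9397) + e^(−2.202) + e^(−2.875) = 1.000 + 0.3907 + 0.1106 + 0.05642 = 1.558.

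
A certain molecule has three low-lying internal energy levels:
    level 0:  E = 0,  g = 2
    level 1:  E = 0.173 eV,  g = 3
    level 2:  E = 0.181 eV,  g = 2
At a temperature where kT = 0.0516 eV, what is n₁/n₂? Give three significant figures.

1.75

n₁/n₂ = (g₁/g₂) exp[−(E₁−E₂)/kT] = (3/2) × exp(−(-0.008 eV)/(0.0516 eV)) = (3/2) × exp(0.15504) = 1.75.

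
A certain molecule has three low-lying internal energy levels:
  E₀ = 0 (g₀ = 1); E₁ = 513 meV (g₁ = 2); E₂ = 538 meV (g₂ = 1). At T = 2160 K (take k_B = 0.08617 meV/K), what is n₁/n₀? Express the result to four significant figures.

k_BT = 0.08617 × 2160 K = 186.127 meV.
n₁/n₀ = (g₁/g₀) exp[−(E₁−E₀)/kT] = (2/1) × exp(−(513 meV)/(186.127 meV)) = (2/1) × exp(-2.75618) = 0.1271.

0.1271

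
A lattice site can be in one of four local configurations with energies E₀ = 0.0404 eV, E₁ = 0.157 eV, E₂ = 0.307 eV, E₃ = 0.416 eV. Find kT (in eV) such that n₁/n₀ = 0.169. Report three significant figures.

0.0656 eV

n₁/n₀ = exp[−(E₁−E₀)/kT] = 0.169.
⇒ (E₁−E₀)/kT = ln(1/0.169) = ln(5.9172) = 1.7779.
kT = 0.1166 eV / 1.7779 = 0.0656 eV.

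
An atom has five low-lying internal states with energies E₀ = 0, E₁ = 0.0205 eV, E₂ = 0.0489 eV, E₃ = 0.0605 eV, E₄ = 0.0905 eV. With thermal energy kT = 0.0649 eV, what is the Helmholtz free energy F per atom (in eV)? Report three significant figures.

Eᵢ/kT = 0, 0.31587, 0.75347, 0.93220, 1.3945.
Z = Σ e^(−Eᵢ/kT) = e^(−0) + e^(−0.31587) + e^(−0.75347) + e^(−0.93220) + e^(−1.3945) = 1.0000 + 0.72915 + 0.47073 + 0.39369 + 0.24796 = 2.8415.
F = −kT ln Z = −0.0649 × ln(2.8415) = −0.0649 × 1.0443 = -0.0678 eV.

-0.0678 eV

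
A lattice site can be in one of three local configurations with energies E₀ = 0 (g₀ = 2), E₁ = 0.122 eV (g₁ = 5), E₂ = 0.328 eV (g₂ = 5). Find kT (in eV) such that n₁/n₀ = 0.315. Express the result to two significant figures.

0.059 eV

n₁/n₀ = (g₁/g₀) exp[−(E₁−E₀)/kT] = 0.315.
⇒ (E₁−E₀)/kT = ln((5/2)/0.315) = ln(7.937) = 2.072.
kT = 0.122 eV / 2.072 = 0.059 eV.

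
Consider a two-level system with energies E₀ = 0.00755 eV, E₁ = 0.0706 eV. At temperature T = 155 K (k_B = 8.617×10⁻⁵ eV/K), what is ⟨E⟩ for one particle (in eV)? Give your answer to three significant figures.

k_BT = 8.617×10⁻⁵ × 155 K = 0.013356 eV.
Eᵢ/kT = 0.56529, 5.2860.
Z = Σ e^(−Eᵢ/kT) = e^(−0.56529) + e^(−5.2860) = 0.56820 + 0.0050620 = 0.57326.
⟨E⟩ = Σ Eᵢ e^(−Eᵢ/kT) / Z = (0.00755·0.56820 + 0.0706·0.0050620) / 0.57326 = 0.00811 eV.

0.00811 eV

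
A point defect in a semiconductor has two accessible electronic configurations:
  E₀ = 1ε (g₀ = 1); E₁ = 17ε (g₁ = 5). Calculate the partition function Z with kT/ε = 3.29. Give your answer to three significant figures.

Eᵢ/kT = 0.30395, 5.1672.
Z = Σ gᵢe^(−Eᵢ/kT) = 1·e^(−0.30395) + 5·e^(−5.1672) = 0.73790 + 0.028503 = 0.76640.

Z = 0.766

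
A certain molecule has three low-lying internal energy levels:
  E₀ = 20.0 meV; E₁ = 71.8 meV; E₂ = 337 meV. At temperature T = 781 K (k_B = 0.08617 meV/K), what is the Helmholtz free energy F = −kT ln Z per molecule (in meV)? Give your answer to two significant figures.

-6.0 meV

k_BT = 0.08617 × 781 K = 67.30 meV.
Eᵢ/kT = 0.2972, 1.067, 5.007.
Z = Σ e^(−Eᵢ/kT) = e^(−0.2972) + e^(−1.067) + e^(−5.007) = 0.7429 + 0.3440 + 0.006691 = 1.094.
F = −kT ln Z = −67.30 × ln(1.094) = −67.30 × 0.08984 = -6.0 meV.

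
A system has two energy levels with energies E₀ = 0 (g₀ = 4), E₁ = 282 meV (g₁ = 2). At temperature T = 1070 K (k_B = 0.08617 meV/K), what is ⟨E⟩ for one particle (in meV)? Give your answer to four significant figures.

6.469 meV

k_BT = 0.08617 × 1070 K = 92.2019 meV.
Eᵢ/kT = 0, 3.05851.
Z = Σ gᵢe^(−Eᵢ/kT) = 4·e^(−0) + 2·e^(−3.05851) = 4.00000 + 0.0939152 = 4.09392.
⟨E⟩ = Σ Eᵢ gᵢe^(−Eᵢ/kT) / Z = (0·4.00000 + 282·0.0939152) / 4.09392 = 6.469 meV.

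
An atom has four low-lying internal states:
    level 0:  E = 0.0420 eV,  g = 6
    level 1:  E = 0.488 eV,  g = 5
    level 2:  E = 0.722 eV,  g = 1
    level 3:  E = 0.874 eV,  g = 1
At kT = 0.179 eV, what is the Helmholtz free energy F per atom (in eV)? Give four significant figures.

-0.2916 eV

Eᵢ/kT = 0.234637, 2.72626, 4.03352, 4.88268.
Z = Σ gᵢe^(−Eᵢ/kT) = 6·e^(−0.234637) + 5·e^(−2.72626) + 1·e^(−4.03352) + 1·e^(−4.88268) = 4.74515 + 0.327318 + 0.0177119 + 0.00757668 = 5.09776.
F = −kT ln Z = −0.179 × ln(5.09776) = −0.179 × 1.62880 = -0.2916 eV.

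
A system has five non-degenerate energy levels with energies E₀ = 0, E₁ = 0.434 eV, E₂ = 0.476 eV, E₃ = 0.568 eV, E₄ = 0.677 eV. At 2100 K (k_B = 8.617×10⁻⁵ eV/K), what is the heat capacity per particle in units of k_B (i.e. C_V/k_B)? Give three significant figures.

1.18

k_BT = 8.617×10⁻⁵ × 2100 K = 0.18096 eV.
Eᵢ/kT = 0, 2.3983, 2.6304, 3.1388, 3.7412.
Z = Σ e^(−Eᵢ/kT) = e^(−0) + e^(−2.3983) + e^(−2.6304) + e^(−3.1388) + e^(−3.7412) = 1.0000 + 0.090872 + 0.072050 + 0.043335 + 0.023726 = 1.2300.
⟨E⟩ = 0.093017 eV, ⟨E²⟩ = 0.047395 eV².
C_V/k_B = (⟨E²⟩ − ⟨E⟩²)/(kT)² = (0.047395 − 0.0086522)/0.032747 = 1.18.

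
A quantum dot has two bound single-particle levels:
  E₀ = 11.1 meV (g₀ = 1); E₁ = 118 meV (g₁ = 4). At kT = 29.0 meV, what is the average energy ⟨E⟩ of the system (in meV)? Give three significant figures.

Eᵢ/kT = 0.38276, 4.0690.
Z = Σ gᵢe^(−Eᵢ/kT) = 1·e^(−0.38276) + 4·e^(−4.0690) = 0.68198 + 0.068378 = 0.75036.
⟨E⟩ = Σ Eᵢ gᵢe^(−Eᵢ/kT) / Z = (11.1·0.68198 + 118·0.068378) / 0.75036 = 20.8 meV.

20.8 meV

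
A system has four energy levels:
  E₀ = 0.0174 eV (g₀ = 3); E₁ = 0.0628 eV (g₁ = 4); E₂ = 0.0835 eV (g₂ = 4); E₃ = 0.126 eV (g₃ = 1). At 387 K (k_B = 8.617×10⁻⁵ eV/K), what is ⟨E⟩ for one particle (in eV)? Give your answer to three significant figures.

0.0363 eV

k_BT = 8.617×10⁻⁵ × 387 K = 0.033348 eV.
Eᵢ/kT = 0.52177, 1.8832, 2.5039, 3.7783.
Z = Σ gᵢe^(−Eᵢ/kT) = 3·e^(−0.52177) + 4·e^(−1.8832) + 4·e^(−2.5039) + 1·e^(−3.7783) = 1.7804 + 0.60841 + 0.32706 + 0.022862 = 2.7387.
⟨E⟩ = Σ Eᵢ gᵢe^(−Eᵢ/kT) / Z = (0.0174·1.7804 + 0.0628·0.60841 + 0.0835·0.32706 + 0.126·0.022862) / 2.7387 = 0.0363 eV.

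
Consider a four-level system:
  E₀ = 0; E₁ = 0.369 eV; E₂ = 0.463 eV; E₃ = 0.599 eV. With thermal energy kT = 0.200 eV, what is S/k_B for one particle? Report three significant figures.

Eᵢ/kT = 0, 1.8450, 2.3150, 2.9950.
Z = Σ e^(−Eᵢ/kT) = e^(−0) + e^(−1.8450) + e^(−2.3150) + e^(−2.9950) = 1.0000 + 0.15803 + 0.098766 + 0.050037 = 1.3068.
⟨E⟩ = Σ EᵢPᵢ = 0.10255 eV.
S/k_B = ln Z + ⟨E⟩/kT = ln(1.3068) + 0.10255/0.200 = 0.26758 + 0.51275 = 0.780.

0.780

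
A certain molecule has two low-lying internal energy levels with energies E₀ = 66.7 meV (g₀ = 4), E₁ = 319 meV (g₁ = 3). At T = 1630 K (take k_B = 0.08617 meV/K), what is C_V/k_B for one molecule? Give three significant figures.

k_BT = 0.08617 × 1630 K = 140.46 meV.
Eᵢ/kT = 0.47487, 2.2711.
Z = Σ gᵢe^(−Eᵢ/kT) = 4·e^(−0.47487) + 3·e^(−2.2711) = 2.4879 + 0.30960 = 2.7975.
⟨E⟩ = 94.622 meV, ⟨E²⟩ = 15218 meV².
C_V/k_B = (⟨E²⟩ − ⟨E⟩²)/(kT)² = (15218 − 8953.3)/19729 = 0.318.

0.318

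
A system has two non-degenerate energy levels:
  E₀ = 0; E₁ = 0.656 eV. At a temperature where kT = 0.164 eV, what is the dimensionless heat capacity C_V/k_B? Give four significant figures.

Eᵢ/kT = 0, 4.00000.
Z = Σ e^(−Eᵢ/kT) = e^(−0) + e^(−4.00000) = 1.00000 + 0.0183156 = 1.01832.
⟨E⟩ = 0.0117989 eV, ⟨E²⟩ = 0.00774006 eV².
C_V/k_B = (⟨E²⟩ − ⟨E⟩²)/(kT)² = (0.00774006 − 0.000139214)/0.0268960 = 0.2826.

0.2826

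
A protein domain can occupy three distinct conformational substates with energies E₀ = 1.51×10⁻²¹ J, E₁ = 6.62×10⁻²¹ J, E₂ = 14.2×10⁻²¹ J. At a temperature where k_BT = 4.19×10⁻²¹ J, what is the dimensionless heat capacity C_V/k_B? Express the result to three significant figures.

Eᵢ/kT = 0.36038, 1.5800, 3.3890.
Z = Σ e^(−Eᵢ/kT) = e^(−0.36038) + e^(−1.5800) + e^(−3.3890) = 0.69741 + 0.20598 + 0.033742 = 0.93713.
⟨E⟩ = 3.0901, ⟨E²⟩ = 18.590.
C_V/k_B = (⟨E²⟩ − ⟨E⟩²)/(kT)² = (18.590 − 9.5487)/17.556 = 0.515.

0.515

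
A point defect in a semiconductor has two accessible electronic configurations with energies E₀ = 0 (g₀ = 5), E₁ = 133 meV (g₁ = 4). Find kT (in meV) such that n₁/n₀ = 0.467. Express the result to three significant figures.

n₁/n₀ = (g₁/g₀) exp[−(E₁−E₀)/kT] = 0.467.
⇒ (E₁−E₀)/kT = ln((4/5)/0.467) = ln(1.7131) = 0.53830.
kT = 133 meV / 0.53830 = 247 meV.

247 meV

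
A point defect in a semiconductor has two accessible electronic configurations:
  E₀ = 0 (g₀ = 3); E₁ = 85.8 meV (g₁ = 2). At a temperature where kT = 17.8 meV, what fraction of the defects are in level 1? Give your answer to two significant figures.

0.0053

Eᵢ/kT = 0, 4.820.
Z = Σ gᵢe^(−Eᵢ/kT) = 3·e^(−0) + 2·e^(−4.820) = 3.000 + 0.01613 = 3.016.
P₁ = g₁ e^(−E₁/kT) / Z = 0.01613/3.016 = 0.0053.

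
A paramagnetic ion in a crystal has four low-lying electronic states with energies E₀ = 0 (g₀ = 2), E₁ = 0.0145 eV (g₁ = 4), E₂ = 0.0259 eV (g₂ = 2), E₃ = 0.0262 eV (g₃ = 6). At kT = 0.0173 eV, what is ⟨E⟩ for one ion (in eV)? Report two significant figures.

Eᵢ/kT = 0, 0.8382, 1.497, 1.514.
Z = Σ gᵢe^(−Eᵢ/kT) = 2·e^(−0) + 4·e^(−0.8382) + 2·e^(−1.497) + 6·e^(−1.514) = 2.000 + 1.730 + 0.4476 + 1.320 = 5.498.
⟨E⟩ = Σ Eᵢ gᵢe^(−Eᵢ/kT) / Z = (0·2.000 + 0.0145·1.730 + 0.0259·0.4476 + 0.0262·1.320) / 5.498 = 0.013 eV.

0.013 eV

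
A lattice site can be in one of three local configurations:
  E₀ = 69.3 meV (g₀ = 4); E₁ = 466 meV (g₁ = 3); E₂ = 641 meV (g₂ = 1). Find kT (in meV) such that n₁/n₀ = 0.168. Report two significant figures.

n₁/n₀ = (g₁/g₀) exp[−(E₁−E₀)/kT] = 0.168.
⇒ (E₁−E₀)/kT = ln((3/4)/0.168) = ln(4.464) = 1.496.
kT = 396.7 meV / 1.496 = 270 meV.

270 meV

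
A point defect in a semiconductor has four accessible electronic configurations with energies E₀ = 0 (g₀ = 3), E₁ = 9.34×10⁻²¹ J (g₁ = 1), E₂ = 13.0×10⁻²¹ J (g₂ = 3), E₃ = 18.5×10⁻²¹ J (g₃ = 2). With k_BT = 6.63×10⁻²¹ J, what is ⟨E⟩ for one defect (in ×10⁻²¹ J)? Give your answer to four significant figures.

Eᵢ/kT = 0, 1.40875, 1.96078, 2.79035.
Z = Σ gᵢe^(−Eᵢ/kT) = 3·e^(−0) + 1·e^(−1.40875) + 3·e^(−1.96078) + 2·e^(−2.79035) = 3.00000 + 0.244449 + 0.422246 + 0.122799 = 3.78949.
⟨E⟩ = Σ Eᵢ gᵢe^(−Eᵢ/kT) / Z = (0·3.00000 + 9.34·0.244449 + 13.0·0.422246 + 18.5·0.122799) / 3.78949 = 2.651 ×10⁻²¹ J.

2.651 ×10⁻²¹ J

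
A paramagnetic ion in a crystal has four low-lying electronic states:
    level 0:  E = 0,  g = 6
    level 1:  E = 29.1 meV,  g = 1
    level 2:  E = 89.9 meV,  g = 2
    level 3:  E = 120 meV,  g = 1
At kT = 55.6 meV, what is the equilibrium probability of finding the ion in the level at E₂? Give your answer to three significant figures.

0.0559

Eᵢ/kT = 0, 0.52338, 1.6169, 2.1583.
Z = Σ gᵢe^(−Eᵢ/kT) = 6·e^(−0) + 1·e^(−0.52338) + 2·e^(−1.6169) + 1·e^(−2.1583) = 6.0000 + 0.59251 + 0.39703 + 0.11552 = 7.1051.
P₂ = g₂ e^(−E₂/kT) / Z = 0.39703/7.1051 = 0.0559.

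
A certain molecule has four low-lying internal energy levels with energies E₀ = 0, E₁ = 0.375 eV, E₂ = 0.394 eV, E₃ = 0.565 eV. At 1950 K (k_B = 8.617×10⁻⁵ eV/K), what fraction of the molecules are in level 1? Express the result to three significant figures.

0.0867

k_BT = 8.617×10⁻⁵ × 1950 K = 0.16803 eV.
Eᵢ/kT = 0, 2.2317, 2.3448, 3.3625.
Z = Σ e^(−Eᵢ/kT) = e^(−0) + e^(−2.2317) + e^(−2.3448) + e^(−3.3625) = 1.0000 + 0.10735 + 0.095866 + 0.034649 = 1.2379.
P₁ = e^(−E₁/kT) / Z = 0.10735/1.2379 = 0.0867.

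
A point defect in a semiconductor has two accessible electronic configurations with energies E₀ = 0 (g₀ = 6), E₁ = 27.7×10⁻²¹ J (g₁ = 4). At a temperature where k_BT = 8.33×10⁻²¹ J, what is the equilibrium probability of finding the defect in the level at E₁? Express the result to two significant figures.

0.023

Eᵢ/kT = 0, 3.325.
Z = Σ gᵢe^(−Eᵢ/kT) = 6·e^(−0) + 4·e^(−3.325) = 6.000 + 0.1439 = 6.144.
P₁ = g₁ e^(−E₁/kT) / Z = 0.1439/6.144 = 0.023.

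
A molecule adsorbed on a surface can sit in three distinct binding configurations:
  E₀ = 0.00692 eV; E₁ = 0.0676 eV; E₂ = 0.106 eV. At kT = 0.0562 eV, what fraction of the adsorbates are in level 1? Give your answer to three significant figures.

Eᵢ/kT = 0.12313, 1.2028, 1.8861.
Z = Σ e^(−Eᵢ/kT) = e^(−0.12313) + e^(−1.2028) + e^(−1.8861) = 0.88415 + 0.30035 + 0.15166 = 1.3362.
P₁ = e^(−E₁/kT) / Z = 0.30035/1.3362 = 0.225.

0.225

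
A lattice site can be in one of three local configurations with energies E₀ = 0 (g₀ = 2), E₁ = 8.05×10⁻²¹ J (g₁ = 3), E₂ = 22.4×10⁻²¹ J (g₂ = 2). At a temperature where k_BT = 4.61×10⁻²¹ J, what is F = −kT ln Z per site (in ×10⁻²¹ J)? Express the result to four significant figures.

-4.295 ×10⁻²¹ J

Eᵢ/kT = 0, 1.74620, 4.85900.
Z = Σ gᵢe^(−Eᵢ/kT) = 2·e^(−0) + 3·e^(−1.74620) + 2·e^(−4.85900) = 2.00000 + 0.523307 + 0.0155165 = 2.53882.
F = −kT ln Z = −4.61 × ln(2.53882) = −4.61 × 0.931699 = -4.295 ×10⁻²¹ J.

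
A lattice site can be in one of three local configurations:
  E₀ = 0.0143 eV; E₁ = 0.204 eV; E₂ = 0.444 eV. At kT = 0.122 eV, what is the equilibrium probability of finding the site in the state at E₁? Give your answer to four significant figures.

Eᵢ/kT = 0.117213, 1.67213, 3.63934.
Z = Σ e^(−Eᵢ/kT) = e^(−0.117213) + e^(−1.67213) + e^(−3.63934) = 0.889396 + 0.187847 + 0.0262697 = 1.10351.
P₁ = e^(−E₁/kT) / Z = 0.187847/1.10351 = 0.1702.

0.1702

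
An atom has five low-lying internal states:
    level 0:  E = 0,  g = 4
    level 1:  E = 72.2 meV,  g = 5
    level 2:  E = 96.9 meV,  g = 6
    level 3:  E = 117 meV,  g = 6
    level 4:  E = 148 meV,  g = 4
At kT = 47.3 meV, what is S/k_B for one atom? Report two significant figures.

Eᵢ/kT = 0, 1.526, 2.049, 2.474, 3.129.
Z = Σ gᵢe^(−Eᵢ/kT) = 4·e^(−0) + 5·e^(−1.526) + 6·e^(−2.049) + 6·e^(−2.474) + 4·e^(−3.129) = 4.000 + 1.087 + 0.7732 + 0.5055 + 0.1750 = 6.541.
⟨E⟩ = Σ EᵢPᵢ = 36.45 meV.
S/k_B = ln Z + ⟨E⟩/kT = ln(6.541) + 36.45/47.3 = 1.878 + 0.7706 = 2.6.

2.6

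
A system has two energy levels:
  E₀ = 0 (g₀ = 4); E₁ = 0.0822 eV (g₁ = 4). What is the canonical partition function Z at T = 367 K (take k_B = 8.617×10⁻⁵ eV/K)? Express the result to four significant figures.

Z = 4.297

k_BT = 8.617×10⁻⁵ × 367 K = 0.0316244 eV.
Eᵢ/kT = 0, 2.59926.
Z = Σ gᵢe^(−Eᵢ/kT) = 4·e^(−0) + 4·e^(−2.59926) = 4.00000 + 0.297314 = 4.29731.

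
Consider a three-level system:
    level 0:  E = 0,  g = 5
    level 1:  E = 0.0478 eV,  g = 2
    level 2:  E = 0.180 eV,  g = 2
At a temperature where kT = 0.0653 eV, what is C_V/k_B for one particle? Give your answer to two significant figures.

0.21

Eᵢ/kT = 0, 0.7320, 2.757.
Z = Σ gᵢe^(−Eᵢ/kT) = 5·e^(−0) + 2·e^(−0.7320) + 2·e^(−2.757) = 5.000 + 0.9619 + 0.1270 = 6.089.
⟨E⟩ = 0.01131 eV, ⟨E²⟩ = 0.001037 eV².
C_V/k_B = (⟨E²⟩ − ⟨E⟩²)/(kT)² = (0.001037 − 0.0001279)/0.004264 = 0.21.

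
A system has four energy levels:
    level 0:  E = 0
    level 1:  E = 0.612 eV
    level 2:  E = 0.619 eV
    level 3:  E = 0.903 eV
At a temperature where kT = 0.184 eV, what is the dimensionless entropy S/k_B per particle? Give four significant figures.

Eᵢ/kT = 0, 3.32609, 3.36413, 4.90761.
Z = Σ e^(−Eᵢ/kT) = e^(−0) + e^(−3.32609) + e^(−3.36413) + e^(−4.90761) = 1.00000 + 0.0359333 + 0.0345921 + 0.00739013 = 1.07792.
⟨E⟩ = Σ EᵢPᵢ = 0.0464570 eV.
S/k_B = ln Z + ⟨E⟩/kT = ln(1.07792) + 0.0464570/0.184 = 0.0750333 + 0.252484 = 0.3275.

0.3275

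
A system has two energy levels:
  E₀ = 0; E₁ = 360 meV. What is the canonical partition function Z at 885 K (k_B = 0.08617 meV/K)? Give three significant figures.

k_BT = 0.08617 × 885 K = 76.260 meV.
Eᵢ/kT = 0, 4.7207.
Z = Σ e^(−Eᵢ/kT) = e^(−0) + e^(−4.7207) = 1.0000 + 0.0089089 = 1.0089.

Z = 1.01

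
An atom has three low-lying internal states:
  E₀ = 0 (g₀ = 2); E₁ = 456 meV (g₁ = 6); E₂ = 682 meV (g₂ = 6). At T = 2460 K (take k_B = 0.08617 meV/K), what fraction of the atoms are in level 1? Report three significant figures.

k_BT = 0.08617 × 2460 K = 211.98 meV.
Eᵢ/kT = 0, 2.1511, 3.2173.
Z = Σ gᵢe^(−Eᵢ/kT) = 2·e^(−0) + 6·e^(−2.1511) + 6·e^(−3.2173) = 2.0000 + 0.69814 + 0.24038 = 2.9385.
P₁ = g₁ e^(−E₁/kT) / Z = 0.69814/2.9385 = 0.238.

0.238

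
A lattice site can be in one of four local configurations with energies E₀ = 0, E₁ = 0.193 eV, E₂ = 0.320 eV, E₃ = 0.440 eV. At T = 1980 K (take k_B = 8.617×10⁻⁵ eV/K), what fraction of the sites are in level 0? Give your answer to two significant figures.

0.64

k_BT = 8.617×10⁻⁵ × 1980 K = 0.1706 eV.
Eᵢ/kT = 0, 1.131, 1.876, 2.579.
Z = Σ e^(−Eᵢ/kT) = e^(−0) + e^(−1.131) + e^(−1.876) + e^(−2.579) = 1.000 + 0.3227 + 0.1532 + 0.07585 = 1.552.
P₀ = e^(−E₀/kT) / Z = 1.000/1.552 = 0.64.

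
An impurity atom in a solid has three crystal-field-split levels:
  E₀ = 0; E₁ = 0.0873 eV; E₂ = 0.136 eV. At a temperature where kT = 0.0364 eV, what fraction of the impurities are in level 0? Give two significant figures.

Eᵢ/kT = 0, 2.398, 3.736.
Z = Σ e^(−Eᵢ/kT) = e^(−0) + e^(−2.398) + e^(−3.736) = 1.000 + 0.09090 + 0.02385 = 1.115.
P₀ = e^(−E₀/kT) / Z = 1.000/1.115 = 0.90.

0.90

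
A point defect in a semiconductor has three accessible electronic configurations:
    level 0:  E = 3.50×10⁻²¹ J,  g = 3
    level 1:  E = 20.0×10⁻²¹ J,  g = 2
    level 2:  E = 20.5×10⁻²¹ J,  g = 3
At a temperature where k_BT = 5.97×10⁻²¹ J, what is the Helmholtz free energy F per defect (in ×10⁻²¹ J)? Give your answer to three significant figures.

-3.63 ×10⁻²¹ J

Eᵢ/kT = 0.58626, 3.3501, 3.4338.
Z = Σ gᵢe^(−Eᵢ/kT) = 3·e^(−0.58626) + 2·e^(−3.3501) + 3·e^(−3.4338) = 1.6692 + 0.070162 + 0.096792 = 1.8362.
F = −kT ln Z = −5.97 × ln(1.8362) = −5.97 × 0.60770 = -3.63 ×10⁻²¹ J.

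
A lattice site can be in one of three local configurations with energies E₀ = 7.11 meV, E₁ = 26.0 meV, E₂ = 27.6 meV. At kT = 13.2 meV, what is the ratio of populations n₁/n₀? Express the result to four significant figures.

0.2391

n₁/n₀ = exp[−(E₁−E₀)/kT] = exp(−(18.89 meV)/(13.2 meV)) = exp(-1.43106) = 0.2391.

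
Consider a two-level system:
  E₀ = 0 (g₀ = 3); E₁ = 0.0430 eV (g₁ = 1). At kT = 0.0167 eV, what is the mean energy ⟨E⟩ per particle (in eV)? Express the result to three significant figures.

0.00106 eV

Eᵢ/kT = 0, 2.5749.
Z = Σ gᵢe^(−Eᵢ/kT) = 3·e^(−0) + 1·e^(−2.5749) = 3.0000 + 0.076161 = 3.0762.
⟨E⟩ = Σ Eᵢ gᵢe^(−Eᵢ/kT) / Z = (0·3.0000 + 0.0430·0.076161) / 3.0762 = 0.00106 eV.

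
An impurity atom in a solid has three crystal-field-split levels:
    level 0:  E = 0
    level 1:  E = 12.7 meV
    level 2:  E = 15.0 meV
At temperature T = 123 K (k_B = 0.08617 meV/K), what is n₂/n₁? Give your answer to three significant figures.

0.805

k_BT = 0.08617 × 123 K = 10.599 meV.
n₂/n₁ = exp[−(E₂−E₁)/kT] = exp(−(2.3 meV)/(10.599 meV)) = exp(-0.21700) = 0.805.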